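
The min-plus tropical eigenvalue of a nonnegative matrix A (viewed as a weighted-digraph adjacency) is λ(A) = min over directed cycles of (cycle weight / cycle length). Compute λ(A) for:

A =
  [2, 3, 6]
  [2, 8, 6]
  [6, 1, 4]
λ(A) = 2

Enumerate directed cycles and compute their means (weight / length). Sample:
  cycle 0 → 0: weight = 2, length = 1, mean = 2/1 ≈ 2.000
  cycle 1 → 1: weight = 8, length = 1, mean = 8/1 ≈ 8.000
  cycle 2 → 2: weight = 4, length = 1, mean = 4/1 ≈ 4.000
  cycle 0 → 1 → 0: weight = 5, length = 2, mean = 5/2 ≈ 2.500
  cycle 0 → 2 → 0: weight = 12, length = 2, mean = 12/2 ≈ 6.000
  cycle 1 → 0 → 1: weight = 5, length = 2, mean = 5/2 ≈ 2.500
Minimum mean = 2.000, attained e.g. along the cycle 0 → 0 with weight 2 and length 1. So λ(A) = 2/1 = 2.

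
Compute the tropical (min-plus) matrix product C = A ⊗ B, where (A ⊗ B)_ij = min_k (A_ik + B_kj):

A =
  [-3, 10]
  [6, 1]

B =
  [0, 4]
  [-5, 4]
A ⊗ B =
  [-3, 1]
  [-4, 5]

Apply the min-plus product entry-by-entry:
  C[0][0] = min over k of (A[0][0] + B[0][0] = -3 + 0 = -3, A[0][1] + B[1][0] = 10 + -5 = 5) = -3 (attained at k = 0)
  C[0][1] = min over k of (A[0][0] + B[0][1] = -3 + 4 = 1, A[0][1] + B[1][1] = 10 + 4 = 14) = 1 (attained at k = 0)
  C[1][0] = min over k of (A[1][0] + B[0][0] = 6 + 0 = 6, A[1][1] + B[1][0] = 1 + -5 = -4) = -4 (attained at k = 1)
  C[1][1] = min over k of (A[1][0] + B[0][1] = 6 + 4 = 10, A[1][1] + B[1][1] = 1 + 4 = 5) = 5 (attained at k = 1)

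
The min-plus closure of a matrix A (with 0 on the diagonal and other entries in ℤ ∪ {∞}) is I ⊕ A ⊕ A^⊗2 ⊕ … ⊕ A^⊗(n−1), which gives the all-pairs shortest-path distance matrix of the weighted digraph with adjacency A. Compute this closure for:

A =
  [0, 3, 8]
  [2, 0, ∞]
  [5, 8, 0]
Closure =
  [0, 3, 8]
  [2, 0, 10]
  [5, 8, 0]

This is the Floyd-Warshall all-pairs shortest-path computation. For each intermediate vertex k = 0, 1, …, 2, update dist[i][j] ← min(dist[i][j], dist[i][k] + dist[k][j]). The final matrix gives, for each (i, j), the minimum total weight of any directed path from i to j (possibly empty when i = j).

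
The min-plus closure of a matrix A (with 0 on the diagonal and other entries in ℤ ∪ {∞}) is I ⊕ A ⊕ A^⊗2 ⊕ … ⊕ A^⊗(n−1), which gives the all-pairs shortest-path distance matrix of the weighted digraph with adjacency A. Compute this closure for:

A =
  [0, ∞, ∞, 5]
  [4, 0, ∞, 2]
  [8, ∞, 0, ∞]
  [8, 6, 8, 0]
Closure =
  [0, 11, 13, 5]
  [4, 0, 10, 2]
  [8, 19, 0, 13]
  [8, 6, 8, 0]

This is the Floyd-Warshall all-pairs shortest-path computation. For each intermediate vertex k = 0, 1, …, 3, update dist[i][j] ← min(dist[i][j], dist[i][k] + dist[k][j]). The final matrix gives, for each (i, j), the minimum total weight of any directed path from i to j (possibly empty when i = j).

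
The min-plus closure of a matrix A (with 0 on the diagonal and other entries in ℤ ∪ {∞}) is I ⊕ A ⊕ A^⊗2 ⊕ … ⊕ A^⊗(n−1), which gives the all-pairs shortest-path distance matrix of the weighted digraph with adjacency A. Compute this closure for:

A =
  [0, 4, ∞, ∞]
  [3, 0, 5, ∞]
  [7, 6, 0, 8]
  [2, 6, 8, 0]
Closure =
  [0, 4, 9, 17]
  [3, 0, 5, 13]
  [7, 6, 0, 8]
  [2, 6, 8, 0]

This is the Floyd-Warshall all-pairs shortest-path computation. For each intermediate vertex k = 0, 1, …, 3, update dist[i][j] ← min(dist[i][j], dist[i][k] + dist[k][j]). The final matrix gives, for each (i, j), the minimum total weight of any directed path from i to j (possibly empty when i = j).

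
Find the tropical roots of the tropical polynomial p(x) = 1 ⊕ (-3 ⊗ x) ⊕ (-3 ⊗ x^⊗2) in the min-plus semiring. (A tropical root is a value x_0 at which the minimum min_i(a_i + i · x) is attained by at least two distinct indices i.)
Roots: {0, 4}

Each tropical root is a break point of the lower envelope of the lines y = a_i + i · x (there are 3 lines, with slopes 0, 1, ..., 2). Only the lines that attain the minimum somewhere contribute to roots; other lines are dominated. Here the surviving (envelope) indices are i = 2, i = 1, i = 0.
Intersections between consecutive envelope lines give the roots: for adjacent envelope indices i < j the intersection is x = (a_i − a_j) / (j − i). Reading off the sorted break points: {0, 4}.
Verification: at each break x_0, at least two indices attain the minimum of min_i(a_i + i · x_0).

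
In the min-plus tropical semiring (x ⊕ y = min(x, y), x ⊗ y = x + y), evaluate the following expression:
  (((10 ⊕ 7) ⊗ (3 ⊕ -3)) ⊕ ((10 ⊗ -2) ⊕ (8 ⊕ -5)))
(((10 ⊕ 7) ⊗ (3 ⊕ -3)) ⊕ ((10 ⊗ -2) ⊕ (8 ⊕ -5))) = -5

Expand innermost to outermost. Recall ⊕ takes the minimum of its arguments and ⊗ takes their sum. Working out the expression (((10 ⊕ 7) ⊗ (3 ⊕ -3)) ⊕ ((10 ⊗ -2) ⊕ (8 ⊕ -5))) gives -5.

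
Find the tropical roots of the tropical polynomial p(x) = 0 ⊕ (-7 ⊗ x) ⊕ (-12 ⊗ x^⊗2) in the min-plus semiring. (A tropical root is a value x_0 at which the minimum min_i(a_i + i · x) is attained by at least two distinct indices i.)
Roots: {5, 7}

Each tropical root is a break point of the lower envelope of the lines y = a_i + i · x (there are 3 lines, with slopes 0, 1, ..., 2). Only the lines that attain the minimum somewhere contribute to roots; other lines are dominated. Here the surviving (envelope) indices are i = 2, i = 1, i = 0.
Intersections between consecutive envelope lines give the roots: for adjacent envelope indices i < j the intersection is x = (a_i − a_j) / (j − i). Reading off the sorted break points: {5, 7}.
Verification: at each break x_0, at least two indices attain the minimum of min_i(a_i + i · x_0).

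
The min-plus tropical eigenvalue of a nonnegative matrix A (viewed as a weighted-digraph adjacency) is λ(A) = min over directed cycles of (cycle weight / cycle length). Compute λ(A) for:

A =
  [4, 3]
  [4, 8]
λ(A) = 7/2

Enumerate directed cycles and compute their means (weight / length). Sample:
  cycle 0 → 0: weight = 4, length = 1, mean = 4/1 ≈ 4.000
  cycle 1 → 1: weight = 8, length = 1, mean = 8/1 ≈ 8.000
  cycle 0 → 1 → 0: weight = 7, length = 2, mean = 7/2 ≈ 3.500
  cycle 1 → 0 → 1: weight = 7, length = 2, mean = 7/2 ≈ 3.500
Minimum mean = 3.500, attained e.g. along the cycle 0 → 1 → 0 with weight 7 and length 2. So λ(A) = 7/2 = 7/2.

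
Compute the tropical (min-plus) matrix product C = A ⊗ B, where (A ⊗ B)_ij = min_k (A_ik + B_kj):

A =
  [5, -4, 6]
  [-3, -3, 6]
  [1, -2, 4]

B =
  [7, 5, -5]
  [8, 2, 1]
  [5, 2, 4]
A ⊗ B =
  [4, -2, -3]
  [4, -1, -8]
  [6, 0, -4]

Apply the min-plus product entry-by-entry:
  C[0][0] = min over k of (A[0][0] + B[0][0] = 5 + 7 = 12, A[0][1] + B[1][0] = -4 + 8 = 4, A[0][2] + B[2][0] = 6 + 5 = 11) = 4 (attained at k = 1)
  C[0][1] = min over k of (A[0][0] + B[0][1] = 5 + 5 = 10, A[0][1] + B[1][1] = -4 + 2 = -2, A[0][2] + B[2][1] = 6 + 2 = 8) = -2 (attained at k = 1)
  C[0][2] = min over k of (A[0][0] + B[0][2] = 5 + -5 = 0, A[0][1] + B[1][2] = -4 + 1 = -3, A[0][2] + B[2][2] = 6 + 4 = 10) = -3 (attained at k = 1)
  C[1][0] = min over k of (A[1][0] + B[0][0] = -3 + 7 = 4, A[1][1] + B[1][0] = -3 + 8 = 5, A[1][2] + B[2][0] = 6 + 5 = 11) = 4 (attained at k = 0)
  C[1][1] = min over k of (A[1][0] + B[0][1] = -3 + 5 = 2, A[1][1] + B[1][1] = -3 + 2 = -1, A[1][2] + B[2][1] = 6 + 2 = 8) = -1 (attained at k = 1)
  C[1][2] = min over k of (A[1][0] + B[0][2] = -3 + -5 = -8, A[1][1] + B[1][2] = -3 + 1 = -2, A[1][2] + B[2][2] = 6 + 4 = 10) = -8 (attained at k = 0)
  C[2][0] = min over k of (A[2][0] + B[0][0] = 1 + 7 = 8, A[2][1] + B[1][0] = -2 + 8 = 6, A[2][2] + B[2][0] = 4 + 5 = 9) = 6 (attained at k = 1)
  C[2][1] = min over k of (A[2][0] + B[0][1] = 1 + 5 = 6, A[2][1] + B[1][1] = -2 + 2 = 0, A[2][2] + B[2][1] = 4 + 2 = 6) = 0 (attained at k = 1)
  C[2][2] = min over k of (A[2][0] + B[0][2] = 1 + -5 = -4, A[2][1] + B[1][2] = -2 + 1 = -1, A[2][2] + B[2][2] = 4 + 4 = 8) = -4 (attained at k = 0)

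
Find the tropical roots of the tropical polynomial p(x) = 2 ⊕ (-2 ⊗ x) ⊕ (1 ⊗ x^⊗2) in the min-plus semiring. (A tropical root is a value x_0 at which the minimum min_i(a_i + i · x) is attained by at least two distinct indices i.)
Roots: {-3, 4}

Each tropical root is a break point of the lower envelope of the lines y = a_i + i · x (there are 3 lines, with slopes 0, 1, ..., 2). Only the lines that attain the minimum somewhere contribute to roots; other lines are dominated. Here the surviving (envelope) indices are i = 2, i = 1, i = 0.
Intersections between consecutive envelope lines give the roots: for adjacent envelope indices i < j the intersection is x = (a_i − a_j) / (j − i). Reading off the sorted break points: {-3, 4}.
Verification: at each break x_0, at least two indices attain the minimum of min_i(a_i + i · x_0).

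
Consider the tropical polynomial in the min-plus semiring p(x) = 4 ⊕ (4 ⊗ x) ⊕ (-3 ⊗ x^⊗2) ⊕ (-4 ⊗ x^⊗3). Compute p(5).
p(5) = 4

A tropical monomial a ⊗ x^⊗i evaluates to a + i · x. Evaluating each term at x = 5:
  Term 0 contributes 4 + 0 · 5 = 4
  Term 1 contributes 4 + 1 · 5 = 9
  Term 2 contributes -3 + 2 · 5 = 7
  Term 3 contributes -4 + 3 · 5 = 11
p(5) = ⊕ of these = min[4, 9, 7, 11] = 4.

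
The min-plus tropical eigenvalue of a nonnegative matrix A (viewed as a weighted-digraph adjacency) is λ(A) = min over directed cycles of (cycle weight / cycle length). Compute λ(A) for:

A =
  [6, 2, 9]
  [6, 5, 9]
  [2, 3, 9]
λ(A) = 4

Enumerate directed cycles and compute their means (weight / length). Sample:
  cycle 0 → 0: weight = 6, length = 1, mean = 6/1 ≈ 6.000
  cycle 1 → 1: weight = 5, length = 1, mean = 5/1 ≈ 5.000
  cycle 2 → 2: weight = 9, length = 1, mean = 9/1 ≈ 9.000
  cycle 0 → 1 → 0: weight = 8, length = 2, mean = 8/2 ≈ 4.000
  cycle 0 → 2 → 0: weight = 11, length = 2, mean = 11/2 ≈ 5.500
  cycle 1 → 0 → 1: weight = 8, length = 2, mean = 8/2 ≈ 4.000
Minimum mean = 4.000, attained e.g. along the cycle 0 → 1 → 0 with weight 8 and length 2. So λ(A) = 8/2 = 4.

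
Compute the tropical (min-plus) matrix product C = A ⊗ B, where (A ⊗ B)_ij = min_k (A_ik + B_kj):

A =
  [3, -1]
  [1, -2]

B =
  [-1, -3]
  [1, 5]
A ⊗ B =
  [0, 0]
  [-1, -2]

Apply the min-plus product entry-by-entry:
  C[0][0] = min over k of (A[0][0] + B[0][0] = 3 + -1 = 2, A[0][1] + B[1][0] = -1 + 1 = 0) = 0 (attained at k = 1)
  C[0][1] = min over k of (A[0][0] + B[0][1] = 3 + -3 = 0, A[0][1] + B[1][1] = -1 + 5 = 4) = 0 (attained at k = 0)
  C[1][0] = min over k of (A[1][0] + B[0][0] = 1 + -1 = 0, A[1][1] + B[1][0] = -2 + 1 = -1) = -1 (attained at k = 1)
  C[1][1] = min over k of (A[1][0] + B[0][1] = 1 + -3 = -2, A[1][1] + B[1][1] = -2 + 5 = 3) = -2 (attained at k = 0)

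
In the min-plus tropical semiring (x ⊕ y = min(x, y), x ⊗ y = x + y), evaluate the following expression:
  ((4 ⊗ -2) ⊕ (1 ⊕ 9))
((4 ⊗ -2) ⊕ (1 ⊕ 9)) = 1

Expand innermost to outermost. Recall ⊕ takes the minimum of its arguments and ⊗ takes their sum. Working out the expression ((4 ⊗ -2) ⊕ (1 ⊕ 9)) gives 1.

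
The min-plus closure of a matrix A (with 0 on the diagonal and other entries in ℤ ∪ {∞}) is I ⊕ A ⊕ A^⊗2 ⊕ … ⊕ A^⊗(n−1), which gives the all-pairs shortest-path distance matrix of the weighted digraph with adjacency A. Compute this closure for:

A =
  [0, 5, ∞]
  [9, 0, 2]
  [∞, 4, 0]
Closure =
  [0, 5, 7]
  [9, 0, 2]
  [13, 4, 0]

This is the Floyd-Warshall all-pairs shortest-path computation. For each intermediate vertex k = 0, 1, …, 2, update dist[i][j] ← min(dist[i][j], dist[i][k] + dist[k][j]). The final matrix gives, for each (i, j), the minimum total weight of any directed path from i to j (possibly empty when i = j).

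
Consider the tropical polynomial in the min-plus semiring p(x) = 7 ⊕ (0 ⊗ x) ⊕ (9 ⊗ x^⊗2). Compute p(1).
p(1) = 1

A tropical monomial a ⊗ x^⊗i evaluates to a + i · x. Evaluating each term at x = 1:
  Term 0 contributes 7 + 0 · 1 = 7
  Term 1 contributes 0 + 1 · 1 = 1
  Term 2 contributes 9 + 2 · 1 = 11
p(1) = ⊕ of these = min[7, 1, 11] = 1.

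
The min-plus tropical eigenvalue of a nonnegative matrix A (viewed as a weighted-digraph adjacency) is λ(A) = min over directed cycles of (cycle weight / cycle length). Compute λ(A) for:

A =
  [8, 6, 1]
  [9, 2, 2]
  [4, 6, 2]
λ(A) = 2

Enumerate directed cycles and compute their means (weight / length). Sample:
  cycle 0 → 0: weight = 8, length = 1, mean = 8/1 ≈ 8.000
  cycle 1 → 1: weight = 2, length = 1, mean = 2/1 ≈ 2.000
  cycle 2 → 2: weight = 2, length = 1, mean = 2/1 ≈ 2.000
  cycle 0 → 1 → 0: weight = 15, length = 2, mean = 15/2 ≈ 7.500
  cycle 0 → 2 → 0: weight = 5, length = 2, mean = 5/2 ≈ 2.500
  cycle 1 → 0 → 1: weight = 15, length = 2, mean = 15/2 ≈ 7.500
Minimum mean = 2.000, attained e.g. along the cycle 1 → 1 with weight 2 and length 1. So λ(A) = 2/1 = 2.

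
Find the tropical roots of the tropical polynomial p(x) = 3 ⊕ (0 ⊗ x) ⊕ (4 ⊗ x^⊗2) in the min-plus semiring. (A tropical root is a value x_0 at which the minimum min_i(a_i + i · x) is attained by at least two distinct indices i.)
Roots: {-4, 3}

Each tropical root is a break point of the lower envelope of the lines y = a_i + i · x (there are 3 lines, with slopes 0, 1, ..., 2). Only the lines that attain the minimum somewhere contribute to roots; other lines are dominated. Here the surviving (envelope) indices are i = 2, i = 1, i = 0.
Intersections between consecutive envelope lines give the roots: for adjacent envelope indices i < j the intersection is x = (a_i − a_j) / (j − i). Reading off the sorted break points: {-4, 3}.
Verification: at each break x_0, at least two indices attain the minimum of min_i(a_i + i · x_0).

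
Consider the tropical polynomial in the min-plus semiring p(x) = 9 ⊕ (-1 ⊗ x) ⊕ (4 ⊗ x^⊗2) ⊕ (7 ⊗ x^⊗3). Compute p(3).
p(3) = 2

A tropical monomial a ⊗ x^⊗i evaluates to a + i · x. Evaluating each term at x = 3:
  Term 0 contributes 9 + 0 · 3 = 9
  Term 1 contributes -1 + 1 · 3 = 2
  Term 2 contributes 4 + 2 · 3 = 10
  Term 3 contributes 7 + 3 · 3 = 16
p(3) = ⊕ of these = min[9, 2, 10, 16] = 2.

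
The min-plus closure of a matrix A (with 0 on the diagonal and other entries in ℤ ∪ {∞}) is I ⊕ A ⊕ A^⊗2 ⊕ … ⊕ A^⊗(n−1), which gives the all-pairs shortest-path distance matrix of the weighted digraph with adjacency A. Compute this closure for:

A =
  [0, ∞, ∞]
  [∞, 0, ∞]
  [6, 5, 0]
Closure =
  [0, ∞, ∞]
  [∞, 0, ∞]
  [6, 5, 0]

This is the Floyd-Warshall all-pairs shortest-path computation. For each intermediate vertex k = 0, 1, …, 2, update dist[i][j] ← min(dist[i][j], dist[i][k] + dist[k][j]). The final matrix gives, for each (i, j), the minimum total weight of any directed path from i to j (possibly empty when i = j).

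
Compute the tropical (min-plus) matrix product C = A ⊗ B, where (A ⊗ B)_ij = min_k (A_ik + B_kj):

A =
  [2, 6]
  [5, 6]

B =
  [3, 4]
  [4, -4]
A ⊗ B =
  [5, 2]
  [8, 2]

Apply the min-plus product entry-by-entry:
  C[0][0] = min over k of (A[0][0] + B[0][0] = 2 + 3 = 5, A[0][1] + B[1][0] = 6 + 4 = 10) = 5 (attained at k = 0)
  C[0][1] = min over k of (A[0][0] + B[0][1] = 2 + 4 = 6, A[0][1] + B[1][1] = 6 + -4 = 2) = 2 (attained at k = 1)
  C[1][0] = min over k of (A[1][0] + B[0][0] = 5 + 3 = 8, A[1][1] + B[1][0] = 6 + 4 = 10) = 8 (attained at k = 0)
  C[1][1] = min over k of (A[1][0] + B[0][1] = 5 + 4 = 9, A[1][1] + B[1][1] = 6 + -4 = 2) = 2 (attained at k = 1)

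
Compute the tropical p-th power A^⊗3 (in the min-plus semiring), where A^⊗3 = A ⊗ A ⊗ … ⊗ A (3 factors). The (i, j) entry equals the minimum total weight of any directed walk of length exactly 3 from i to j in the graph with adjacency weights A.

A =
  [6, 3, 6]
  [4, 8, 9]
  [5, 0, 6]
A^⊗3 =
  [10, 10, 13]
  [11, 10, 16]
  [10, 7, 10]

Each entry (A^⊗3)_ij equals the minimum over all length-3 walks i = v_0 → v_1 → … → v_3 = j of Σ_t A[v_t][v_{t+1}]. For example, for (i, j) = (0, 2) we minimise over 9 possible intermediate vertex sequences; the minimum is 13, attained along the walk 0 → 1 → 0 → 2.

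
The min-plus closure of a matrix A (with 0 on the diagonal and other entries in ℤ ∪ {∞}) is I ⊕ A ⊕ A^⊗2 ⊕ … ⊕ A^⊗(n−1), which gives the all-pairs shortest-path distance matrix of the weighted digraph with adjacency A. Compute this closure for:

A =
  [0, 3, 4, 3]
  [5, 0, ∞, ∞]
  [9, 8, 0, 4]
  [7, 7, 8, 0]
Closure =
  [0, 3, 4, 3]
  [5, 0, 9, 8]
  [9, 8, 0, 4]
  [7, 7, 8, 0]

This is the Floyd-Warshall all-pairs shortest-path computation. For each intermediate vertex k = 0, 1, …, 3, update dist[i][j] ← min(dist[i][j], dist[i][k] + dist[k][j]). The final matrix gives, for each (i, j), the minimum total weight of any directed path from i to j (possibly empty when i = j).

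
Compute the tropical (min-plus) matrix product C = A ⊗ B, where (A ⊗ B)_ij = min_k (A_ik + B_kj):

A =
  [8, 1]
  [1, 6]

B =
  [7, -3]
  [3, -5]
A ⊗ B =
  [4, -4]
  [8, -2]

Apply the min-plus product entry-by-entry:
  C[0][0] = min over k of (A[0][0] + B[0][0] = 8 + 7 = 15, A[0][1] + B[1][0] = 1 + 3 = 4) = 4 (attained at k = 1)
  C[0][1] = min over k of (A[0][0] + B[0][1] = 8 + -3 = 5, A[0][1] + B[1][1] = 1 + -5 = -4) = -4 (attained at k = 1)
  C[1][0] = min over k of (A[1][0] + B[0][0] = 1 + 7 = 8, A[1][1] + B[1][0] = 6 + 3 = 9) = 8 (attained at k = 0)
  C[1][1] = min over k of (A[1][0] + B[0][1] = 1 + -3 = -2, A[1][1] + B[1][1] = 6 + -5 = 1) = -2 (attained at k = 0)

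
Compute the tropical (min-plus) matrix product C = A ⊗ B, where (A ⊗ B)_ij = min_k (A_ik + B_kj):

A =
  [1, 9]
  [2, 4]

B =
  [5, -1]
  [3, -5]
A ⊗ B =
  [6, 0]
  [7, -1]

Apply the min-plus product entry-by-entry:
  C[0][0] = min over k of (A[0][0] + B[0][0] = 1 + 5 = 6, A[0][1] + B[1][0] = 9 + 3 = 12) = 6 (attained at k = 0)
  C[0][1] = min over k of (A[0][0] + B[0][1] = 1 + -1 = 0, A[0][1] + B[1][1] = 9 + -5 = 4) = 0 (attained at k = 0)
  C[1][0] = min over k of (A[1][0] + B[0][0] = 2 + 5 = 7, A[1][1] + B[1][0] = 4 + 3 = 7) = 7 (attained at k = 0)
  C[1][1] = min over k of (A[1][0] + B[0][1] = 2 + -1 = 1, A[1][1] + B[1][1] = 4 + -5 = -1) = -1 (attained at k = 1)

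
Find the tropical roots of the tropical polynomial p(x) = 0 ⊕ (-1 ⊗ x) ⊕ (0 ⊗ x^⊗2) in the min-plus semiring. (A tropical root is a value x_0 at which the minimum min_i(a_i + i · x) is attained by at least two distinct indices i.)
Roots: {-1, 1}

Each tropical root is a break point of the lower envelope of the lines y = a_i + i · x (there are 3 lines, with slopes 0, 1, ..., 2). Only the lines that attain the minimum somewhere contribute to roots; other lines are dominated. Here the surviving (envelope) indices are i = 2, i = 1, i = 0.
Intersections between consecutive envelope lines give the roots: for adjacent envelope indices i < j the intersection is x = (a_i − a_j) / (j − i). Reading off the sorted break points: {-1, 1}.
Verification: at each break x_0, at least two indices attain the minimum of min_i(a_i + i · x_0).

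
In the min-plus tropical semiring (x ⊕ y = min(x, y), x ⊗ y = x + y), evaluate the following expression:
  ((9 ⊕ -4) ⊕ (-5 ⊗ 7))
((9 ⊕ -4) ⊕ (-5 ⊗ 7)) = -4

Expand innermost to outermost. Recall ⊕ takes the minimum of its arguments and ⊗ takes their sum. Working out the expression ((9 ⊕ -4) ⊕ (-5 ⊗ 7)) gives -4.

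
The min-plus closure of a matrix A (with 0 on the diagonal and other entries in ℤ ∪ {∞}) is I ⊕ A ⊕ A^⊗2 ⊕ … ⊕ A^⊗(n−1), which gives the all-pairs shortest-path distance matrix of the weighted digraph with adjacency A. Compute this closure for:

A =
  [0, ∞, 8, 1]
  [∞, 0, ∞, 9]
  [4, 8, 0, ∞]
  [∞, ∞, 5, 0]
Closure =
  [0, 14, 6, 1]
  [18, 0, 14, 9]
  [4, 8, 0, 5]
  [9, 13, 5, 0]

This is the Floyd-Warshall all-pairs shortest-path computation. For each intermediate vertex k = 0, 1, …, 3, update dist[i][j] ← min(dist[i][j], dist[i][k] + dist[k][j]). The final matrix gives, for each (i, j), the minimum total weight of any directed path from i to j (possibly empty when i = j).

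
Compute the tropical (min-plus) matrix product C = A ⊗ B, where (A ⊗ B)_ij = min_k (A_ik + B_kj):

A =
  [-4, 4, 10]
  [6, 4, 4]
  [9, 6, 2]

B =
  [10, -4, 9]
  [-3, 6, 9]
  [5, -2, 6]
A ⊗ B =
  [1, -8, 5]
  [1, 2, 10]
  [3, 0, 8]

Apply the min-plus product entry-by-entry:
  C[0][0] = min over k of (A[0][0] + B[0][0] = -4 + 10 = 6, A[0][1] + B[1][0] = 4 + -3 = 1, A[0][2] + B[2][0] = 10 + 5 = 15) = 1 (attained at k = 1)
  C[0][1] = min over k of (A[0][0] + B[0][1] = -4 + -4 = -8, A[0][1] + B[1][1] = 4 + 6 = 10, A[0][2] + B[2][1] = 10 + -2 = 8) = -8 (attained at k = 0)
  C[0][2] = min over k of (A[0][0] + B[0][2] = -4 + 9 = 5, A[0][1] + B[1][2] = 4 + 9 = 13, A[0][2] + B[2][2] = 10 + 6 = 16) = 5 (attained at k = 0)
  C[1][0] = min over k of (A[1][0] + B[0][0] = 6 + 10 = 16, A[1][1] + B[1][0] = 4 + -3 = 1, A[1][2] + B[2][0] = 4 + 5 = 9) = 1 (attained at k = 1)
  C[1][1] = min over k of (A[1][0] + B[0][1] = 6 + -4 = 2, A[1][1] + B[1][1] = 4 + 6 = 10, A[1][2] + B[2][1] = 4 + -2 = 2) = 2 (attained at k = 0)
  C[1][2] = min over k of (A[1][0] + B[0][2] = 6 + 9 = 15, A[1][1] + B[1][2] = 4 + 9 = 13, A[1][2] + B[2][2] = 4 + 6 = 10) = 10 (attained at k = 2)
  C[2][0] = min over k of (A[2][0] + B[0][0] = 9 + 10 = 19, A[2][1] + B[1][0] = 6 + -3 = 3, A[2][2] + B[2][0] = 2 + 5 = 7) = 3 (attained at k = 1)
  C[2][1] = min over k of (A[2][0] + B[0][1] = 9 + -4 = 5, A[2][1] + B[1][1] = 6 + 6 = 12, A[2][2] + B[2][1] = 2 + -2 = 0) = 0 (attained at k = 2)
  C[2][2] = min over k of (A[2][0] + B[0][2] = 9 + 9 = 18, A[2][1] + B[1][2] = 6 + 9 = 15, A[2][2] + B[2][2] = 2 + 6 = 8) = 8 (attained at k = 2)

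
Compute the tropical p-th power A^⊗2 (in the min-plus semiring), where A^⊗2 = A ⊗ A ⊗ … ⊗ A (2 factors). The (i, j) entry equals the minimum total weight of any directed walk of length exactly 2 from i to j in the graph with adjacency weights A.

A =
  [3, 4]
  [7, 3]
A^⊗2 =
  [6, 7]
  [10, 6]

Each entry (A^⊗2)_ij equals the minimum over all length-2 walks i = v_0 → v_1 → … → v_2 = j of Σ_t A[v_t][v_{t+1}]. For example, for (i, j) = (0, 1) we minimise over 2 possible intermediate vertex sequences; the minimum is 7, attained along the walk 0 → 0 → 1.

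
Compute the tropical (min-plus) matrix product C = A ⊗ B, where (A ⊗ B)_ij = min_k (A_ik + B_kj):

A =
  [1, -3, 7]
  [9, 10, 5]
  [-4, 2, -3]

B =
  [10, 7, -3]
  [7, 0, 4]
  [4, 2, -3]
A ⊗ B =
  [4, -3, -2]
  [9, 7, 2]
  [1, -1, -7]

Apply the min-plus product entry-by-entry:
  C[0][0] = min over k of (A[0][0] + B[0][0] = 1 + 10 = 11, A[0][1] + B[1][0] = -3 + 7 = 4, A[0][2] + B[2][0] = 7 + 4 = 11) = 4 (attained at k = 1)
  C[0][1] = min over k of (A[0][0] + B[0][1] = 1 + 7 = 8, A[0][1] + B[1][1] = -3 + 0 = -3, A[0][2] + B[2][1] = 7 + 2 = 9) = -3 (attained at k = 1)
  C[0][2] = min over k of (A[0][0] + B[0][2] = 1 + -3 = -2, A[0][1] + B[1][2] = -3 + 4 = 1, A[0][2] + B[2][2] = 7 + -3 = 4) = -2 (attained at k = 0)
  C[1][0] = min over k of (A[1][0] + B[0][0] = 9 + 10 = 19, A[1][1] + B[1][0] = 10 + 7 = 17, A[1][2] + B[2][0] = 5 + 4 = 9) = 9 (attained at k = 2)
  C[1][1] = min over k of (A[1][0] + B[0][1] = 9 + 7 = 16, A[1][1] + B[1][1] = 10 + 0 = 10, A[1][2] + B[2][1] = 5 + 2 = 7) = 7 (attained at k = 2)
  C[1][2] = min over k of (A[1][0] + B[0][2] = 9 + -3 = 6, A[1][1] + B[1][2] = 10 + 4 = 14, A[1][2] + B[2][2] = 5 + -3 = 2) = 2 (attained at k = 2)
  C[2][0] = min over k of (A[2][0] + B[0][0] = -4 + 10 = 6, A[2][1] + B[1][0] = 2 + 7 = 9, A[2][2] + B[2][0] = -3 + 4 = 1) = 1 (attained at k = 2)
  C[2][1] = min over k of (A[2][0] + B[0][1] = -4 + 7 = 3, A[2][1] + B[1][1] = 2 + 0 = 2, A[2][2] + B[2][1] = -3 + 2 = -1) = -1 (attained at k = 2)
  C[2][2] = min over k of (A[2][0] + B[0][2] = -4 + -3 = -7, A[2][1] + B[1][2] = 2 + 4 = 6, A[2][2] + B[2][2] = -3 + -3 = -6) = -7 (attained at k = 0)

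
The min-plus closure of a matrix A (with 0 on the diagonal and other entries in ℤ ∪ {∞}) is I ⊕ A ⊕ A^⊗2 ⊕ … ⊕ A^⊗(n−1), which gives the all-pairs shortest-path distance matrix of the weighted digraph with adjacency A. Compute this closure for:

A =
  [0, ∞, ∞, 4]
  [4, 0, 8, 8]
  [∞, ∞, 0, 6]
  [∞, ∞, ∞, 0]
Closure =
  [0, ∞, ∞, 4]
  [4, 0, 8, 8]
  [∞, ∞, 0, 6]
  [∞, ∞, ∞, 0]

This is the Floyd-Warshall all-pairs shortest-path computation. For each intermediate vertex k = 0, 1, …, 3, update dist[i][j] ← min(dist[i][j], dist[i][k] + dist[k][j]). The final matrix gives, for each (i, j), the minimum total weight of any directed path from i to j (possibly empty when i = j).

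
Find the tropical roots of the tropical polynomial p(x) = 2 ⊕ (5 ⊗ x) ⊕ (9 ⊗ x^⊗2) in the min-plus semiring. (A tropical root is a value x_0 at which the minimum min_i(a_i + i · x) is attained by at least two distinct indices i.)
Roots: {-4, -3}

Each tropical root is a break point of the lower envelope of the lines y = a_i + i · x (there are 3 lines, with slopes 0, 1, ..., 2). Only the lines that attain the minimum somewhere contribute to roots; other lines are dominated. Here the surviving (envelope) indices are i = 2, i = 1, i = 0.
Intersections between consecutive envelope lines give the roots: for adjacent envelope indices i < j the intersection is x = (a_i − a_j) / (j − i). Reading off the sorted break points: {-4, -3}.
Verification: at each break x_0, at least two indices attain the minimum of min_i(a_i + i · x_0).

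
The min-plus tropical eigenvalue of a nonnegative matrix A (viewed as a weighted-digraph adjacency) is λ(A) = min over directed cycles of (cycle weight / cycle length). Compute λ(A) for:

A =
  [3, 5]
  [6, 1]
λ(A) = 1

Enumerate directed cycles and compute their means (weight / length). Sample:
  cycle 0 → 0: weight = 3, length = 1, mean = 3/1 ≈ 3.000
  cycle 1 → 1: weight = 1, length = 1, mean = 1/1 ≈ 1.000
  cycle 0 → 1 → 0: weight = 11, length = 2, mean = 11/2 ≈ 5.500
  cycle 1 → 0 → 1: weight = 11, length = 2, mean = 11/2 ≈ 5.500
Minimum mean = 1.000, attained e.g. along the cycle 1 → 1 with weight 1 and length 1. So λ(A) = 1/1 = 1.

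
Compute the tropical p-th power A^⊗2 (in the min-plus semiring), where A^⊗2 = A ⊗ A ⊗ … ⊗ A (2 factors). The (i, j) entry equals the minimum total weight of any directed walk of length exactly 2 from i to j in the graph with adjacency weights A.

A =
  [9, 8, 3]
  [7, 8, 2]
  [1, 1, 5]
A^⊗2 =
  [4, 4, 8]
  [3, 3, 7]
  [6, 6, 3]

Each entry (A^⊗2)_ij equals the minimum over all length-2 walks i = v_0 → v_1 → … → v_2 = j of Σ_t A[v_t][v_{t+1}]. For example, for (i, j) = (0, 2) we minimise over 3 possible intermediate vertex sequences; the minimum is 8, attained along the walk 0 → 2 → 2.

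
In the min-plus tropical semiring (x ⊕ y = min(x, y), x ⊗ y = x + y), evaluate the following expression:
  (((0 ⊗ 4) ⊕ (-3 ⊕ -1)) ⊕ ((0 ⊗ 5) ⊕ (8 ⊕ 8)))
(((0 ⊗ 4) ⊕ (-3 ⊕ -1)) ⊕ ((0 ⊗ 5) ⊕ (8 ⊕ 8))) = -3

Expand innermost to outermost. Recall ⊕ takes the minimum of its arguments and ⊗ takes their sum. Working out the expression (((0 ⊗ 4) ⊕ (-3 ⊕ -1)) ⊕ ((0 ⊗ 5) ⊕ (8 ⊕ 8))) gives -3.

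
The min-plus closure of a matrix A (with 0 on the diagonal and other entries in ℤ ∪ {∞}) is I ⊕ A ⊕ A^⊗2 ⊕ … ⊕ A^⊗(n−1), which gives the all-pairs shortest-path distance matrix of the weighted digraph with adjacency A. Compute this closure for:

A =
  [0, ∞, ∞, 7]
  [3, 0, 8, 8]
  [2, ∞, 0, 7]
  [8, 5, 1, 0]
Closure =
  [0, 12, 8, 7]
  [3, 0, 8, 8]
  [2, 12, 0, 7]
  [3, 5, 1, 0]

This is the Floyd-Warshall all-pairs shortest-path computation. For each intermediate vertex k = 0, 1, …, 3, update dist[i][j] ← min(dist[i][j], dist[i][k] + dist[k][j]). The final matrix gives, for each (i, j), the minimum total weight of any directed path from i to j (possibly empty when i = j).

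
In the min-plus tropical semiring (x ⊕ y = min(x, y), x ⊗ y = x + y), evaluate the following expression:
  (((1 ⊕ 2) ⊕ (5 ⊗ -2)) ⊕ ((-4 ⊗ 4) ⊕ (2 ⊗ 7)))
(((1 ⊕ 2) ⊕ (5 ⊗ -2)) ⊕ ((-4 ⊗ 4) ⊕ (2 ⊗ 7))) = 0

Expand innermost to outermost. Recall ⊕ takes the minimum of its arguments and ⊗ takes their sum. Working out the expression (((1 ⊕ 2) ⊕ (5 ⊗ -2)) ⊕ ((-4 ⊗ 4) ⊕ (2 ⊗ 7))) gives 0.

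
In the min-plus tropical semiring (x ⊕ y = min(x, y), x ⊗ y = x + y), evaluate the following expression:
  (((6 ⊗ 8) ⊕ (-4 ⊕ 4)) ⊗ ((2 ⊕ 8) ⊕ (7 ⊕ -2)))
(((6 ⊗ 8) ⊕ (-4 ⊕ 4)) ⊗ ((2 ⊕ 8) ⊕ (7 ⊕ -2))) = -6

Expand innermost to outermost. Recall ⊕ takes the minimum of its arguments and ⊗ takes their sum. Working out the expression (((6 ⊗ 8) ⊕ (-4 ⊕ 4)) ⊗ ((2 ⊕ 8) ⊕ (7 ⊕ -2))) gives -6.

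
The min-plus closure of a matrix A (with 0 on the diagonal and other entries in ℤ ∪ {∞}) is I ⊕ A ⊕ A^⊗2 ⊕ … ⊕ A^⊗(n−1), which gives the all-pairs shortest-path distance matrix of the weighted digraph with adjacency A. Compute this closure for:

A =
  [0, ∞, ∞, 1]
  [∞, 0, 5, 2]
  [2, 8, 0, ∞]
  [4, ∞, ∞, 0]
Closure =
  [0, ∞, ∞, 1]
  [6, 0, 5, 2]
  [2, 8, 0, 3]
  [4, ∞, ∞, 0]

This is the Floyd-Warshall all-pairs shortest-path computation. For each intermediate vertex k = 0, 1, …, 3, update dist[i][j] ← min(dist[i][j], dist[i][k] + dist[k][j]). The final matrix gives, for each (i, j), the minimum total weight of any directed path from i to j (possibly empty when i = j).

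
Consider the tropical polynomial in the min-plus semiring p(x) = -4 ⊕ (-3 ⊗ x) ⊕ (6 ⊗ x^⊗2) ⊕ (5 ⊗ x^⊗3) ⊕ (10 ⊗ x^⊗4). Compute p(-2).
p(-2) = -5

A tropical monomial a ⊗ x^⊗i evaluates to a + i · x. Evaluating each term at x = -2:
  Term 0 contributes -4 + 0 · -2 = -4
  Term 1 contributes -3 + 1 · -2 = -5
  Term 2 contributes 6 + 2 · -2 = 2
  Term 3 contributes 5 + 3 · -2 = -1
  Term 4 contributes 10 + 4 · -2 = 2
p(-2) = ⊕ of these = min[-4, -5, 2, -1, 2] = -5.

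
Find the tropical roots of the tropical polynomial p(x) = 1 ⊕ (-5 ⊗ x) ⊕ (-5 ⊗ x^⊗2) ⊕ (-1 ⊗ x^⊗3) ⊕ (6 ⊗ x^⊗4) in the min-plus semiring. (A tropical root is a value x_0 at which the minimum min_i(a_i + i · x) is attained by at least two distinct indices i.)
Roots: {-7, -4, 0, 6}

Each tropical root is a break point of the lower envelope of the lines y = a_i + i · x (there are 5 lines, with slopes 0, 1, ..., 4). Only the lines that attain the minimum somewhere contribute to roots; other lines are dominated. Here the surviving (envelope) indices are i = 4, i = 3, i = 2, i = 1, i = 0.
Intersections between consecutive envelope lines give the roots: for adjacent envelope indices i < j the intersection is x = (a_i − a_j) / (j − i). Reading off the sorted break points: {-7, -4, 0, 6}.
Verification: at each break x_0, at least two indices attain the minimum of min_i(a_i + i · x_0).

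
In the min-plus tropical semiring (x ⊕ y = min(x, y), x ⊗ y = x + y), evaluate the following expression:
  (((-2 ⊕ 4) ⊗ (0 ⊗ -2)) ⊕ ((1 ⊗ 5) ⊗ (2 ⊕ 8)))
(((-2 ⊕ 4) ⊗ (0 ⊗ -2)) ⊕ ((1 ⊗ 5) ⊗ (2 ⊕ 8))) = -4

Expand innermost to outermost. Recall ⊕ takes the minimum of its arguments and ⊗ takes their sum. Working out the expression (((-2 ⊕ 4) ⊗ (0 ⊗ -2)) ⊕ ((1 ⊗ 5) ⊗ (2 ⊕ 8))) gives -4.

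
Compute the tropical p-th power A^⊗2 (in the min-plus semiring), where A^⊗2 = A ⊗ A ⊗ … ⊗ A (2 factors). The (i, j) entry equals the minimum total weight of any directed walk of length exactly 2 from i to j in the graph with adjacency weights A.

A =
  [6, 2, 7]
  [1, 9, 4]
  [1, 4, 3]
A^⊗2 =
  [3, 8, 6]
  [5, 3, 7]
  [4, 3, 6]

Each entry (A^⊗2)_ij equals the minimum over all length-2 walks i = v_0 → v_1 → … → v_2 = j of Σ_t A[v_t][v_{t+1}]. For example, for (i, j) = (0, 2) we minimise over 3 possible intermediate vertex sequences; the minimum is 6, attained along the walk 0 → 1 → 2.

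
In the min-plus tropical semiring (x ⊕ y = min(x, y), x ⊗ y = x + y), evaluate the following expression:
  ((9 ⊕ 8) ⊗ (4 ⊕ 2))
((9 ⊕ 8) ⊗ (4 ⊕ 2)) = 10

Expand innermost to outermost. Recall ⊕ takes the minimum of its arguments and ⊗ takes their sum. Working out the expression ((9 ⊕ 8) ⊗ (4 ⊕ 2)) gives 10.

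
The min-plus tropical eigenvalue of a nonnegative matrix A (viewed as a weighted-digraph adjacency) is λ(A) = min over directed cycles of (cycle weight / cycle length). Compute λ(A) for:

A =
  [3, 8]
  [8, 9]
λ(A) = 3

Enumerate directed cycles and compute their means (weight / length). Sample:
  cycle 0 → 0: weight = 3, length = 1, mean = 3/1 ≈ 3.000
  cycle 1 → 1: weight = 9, length = 1, mean = 9/1 ≈ 9.000
  cycle 0 → 1 → 0: weight = 16, length = 2, mean = 16/2 ≈ 8.000
  cycle 1 → 0 → 1: weight = 16, length = 2, mean = 16/2 ≈ 8.000
Minimum mean = 3.000, attained e.g. along the cycle 0 → 0 with weight 3 and length 1. So λ(A) = 3/1 = 3.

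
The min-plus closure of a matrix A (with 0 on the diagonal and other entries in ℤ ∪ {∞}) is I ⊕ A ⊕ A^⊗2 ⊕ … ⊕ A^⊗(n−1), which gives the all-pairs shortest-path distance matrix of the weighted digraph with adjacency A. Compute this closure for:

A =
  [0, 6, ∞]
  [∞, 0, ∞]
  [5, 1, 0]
Closure =
  [0, 6, ∞]
  [∞, 0, ∞]
  [5, 1, 0]

This is the Floyd-Warshall all-pairs shortest-path computation. For each intermediate vertex k = 0, 1, …, 2, update dist[i][j] ← min(dist[i][j], dist[i][k] + dist[k][j]). The final matrix gives, for each (i, j), the minimum total weight of any directed path from i to j (possibly empty when i = j).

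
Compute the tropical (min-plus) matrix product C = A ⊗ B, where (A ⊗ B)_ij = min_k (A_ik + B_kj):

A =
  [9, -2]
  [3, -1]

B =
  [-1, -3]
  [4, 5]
A ⊗ B =
  [2, 3]
  [2, 0]

Apply the min-plus product entry-by-entry:
  C[0][0] = min over k of (A[0][0] + B[0][0] = 9 + -1 = 8, A[0][1] + B[1][0] = -2 + 4 = 2) = 2 (attained at k = 1)
  C[0][1] = min over k of (A[0][0] + B[0][1] = 9 + -3 = 6, A[0][1] + B[1][1] = -2 + 5 = 3) = 3 (attained at k = 1)
  C[1][0] = min over k of (A[1][0] + B[0][0] = 3 + -1 = 2, A[1][1] + B[1][0] = -1 + 4 = 3) = 2 (attained at k = 0)
  C[1][1] = min over k of (A[1][0] + B[0][1] = 3 + -3 = 0, A[1][1] + B[1][1] = -1 + 5 = 4) = 0 (attained at k = 0)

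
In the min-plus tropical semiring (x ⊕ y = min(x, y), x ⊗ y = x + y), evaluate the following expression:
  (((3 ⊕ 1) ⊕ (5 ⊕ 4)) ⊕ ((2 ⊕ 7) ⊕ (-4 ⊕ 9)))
(((3 ⊕ 1) ⊕ (5 ⊕ 4)) ⊕ ((2 ⊕ 7) ⊕ (-4 ⊕ 9))) = -4

Expand innermost to outermost. Recall ⊕ takes the minimum of its arguments and ⊗ takes their sum. Working out the expression (((3 ⊕ 1) ⊕ (5 ⊕ 4)) ⊕ ((2 ⊕ 7) ⊕ (-4 ⊕ 9))) gives -4.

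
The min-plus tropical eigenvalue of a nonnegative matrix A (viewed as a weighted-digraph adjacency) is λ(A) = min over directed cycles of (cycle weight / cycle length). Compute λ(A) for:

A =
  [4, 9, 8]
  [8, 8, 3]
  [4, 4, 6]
λ(A) = 7/2

Enumerate directed cycles and compute their means (weight / length). Sample:
  cycle 0 → 0: weight = 4, length = 1, mean = 4/1 ≈ 4.000
  cycle 1 → 1: weight = 8, length = 1, mean = 8/1 ≈ 8.000
  cycle 2 → 2: weight = 6, length = 1, mean = 6/1 ≈ 6.000
  cycle 0 → 1 → 0: weight = 17, length = 2, mean = 17/2 ≈ 8.500
  cycle 0 → 2 → 0: weight = 12, length = 2, mean = 12/2 ≈ 6.000
  cycle 1 → 0 → 1: weight = 17, length = 2, mean = 17/2 ≈ 8.500
Minimum mean = 3.500, attained e.g. along the cycle 1 → 2 → 1 with weight 7 and length 2. So λ(A) = 7/2 = 7/2.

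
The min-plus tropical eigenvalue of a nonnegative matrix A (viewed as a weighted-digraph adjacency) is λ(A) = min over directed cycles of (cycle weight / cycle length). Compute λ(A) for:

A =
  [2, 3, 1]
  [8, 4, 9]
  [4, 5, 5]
λ(A) = 2

Enumerate directed cycles and compute their means (weight / length). Sample:
  cycle 0 → 0: weight = 2, length = 1, mean = 2/1 ≈ 2.000
  cycle 1 → 1: weight = 4, length = 1, mean = 4/1 ≈ 4.000
  cycle 2 → 2: weight = 5, length = 1, mean = 5/1 ≈ 5.000
  cycle 0 → 1 → 0: weight = 11, length = 2, mean = 11/2 ≈ 5.500
  cycle 0 → 2 → 0: weight = 5, length = 2, mean = 5/2 ≈ 2.500
  cycle 1 → 0 → 1: weight = 11, length = 2, mean = 11/2 ≈ 5.500
Minimum mean = 2.000, attained e.g. along the cycle 0 → 0 with weight 2 and length 1. So λ(A) = 2/1 = 2.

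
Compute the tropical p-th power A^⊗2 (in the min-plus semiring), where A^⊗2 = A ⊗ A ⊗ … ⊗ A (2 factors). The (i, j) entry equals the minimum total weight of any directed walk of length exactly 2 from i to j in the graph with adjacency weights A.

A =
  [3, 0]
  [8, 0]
A^⊗2 =
  [6, 0]
  [8, 0]

Each entry (A^⊗2)_ij equals the minimum over all length-2 walks i = v_0 → v_1 → … → v_2 = j of Σ_t A[v_t][v_{t+1}]. For example, for (i, j) = (0, 1) we minimise over 2 possible intermediate vertex sequences; the minimum is 0, attained along the walk 0 → 1 → 1.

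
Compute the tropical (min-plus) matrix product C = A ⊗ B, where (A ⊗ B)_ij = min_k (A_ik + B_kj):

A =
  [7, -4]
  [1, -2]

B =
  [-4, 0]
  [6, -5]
A ⊗ B =
  [2, -9]
  [-3, -7]

Apply the min-plus product entry-by-entry:
  C[0][0] = min over k of (A[0][0] + B[0][0] = 7 + -4 = 3, A[0][1] + B[1][0] = -4 + 6 = 2) = 2 (attained at k = 1)
  C[0][1] = min over k of (A[0][0] + B[0][1] = 7 + 0 = 7, A[0][1] + B[1][1] = -4 + -5 = -9) = -9 (attained at k = 1)
  C[1][0] = min over k of (A[1][0] + B[0][0] = 1 + -4 = -3, A[1][1] + B[1][0] = -2 + 6 = 4) = -3 (attained at k = 0)
  C[1][1] = min over k of (A[1][0] + B[0][1] = 1 + 0 = 1, A[1][1] + B[1][1] = -2 + -5 = -7) = -7 (attained at k = 1)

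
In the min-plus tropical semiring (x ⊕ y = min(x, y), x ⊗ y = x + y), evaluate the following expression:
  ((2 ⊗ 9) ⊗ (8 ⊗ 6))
((2 ⊗ 9) ⊗ (8 ⊗ 6)) = 25

Expand innermost to outermost. Recall ⊕ takes the minimum of its arguments and ⊗ takes their sum. Working out the expression ((2 ⊗ 9) ⊗ (8 ⊗ 6)) gives 25.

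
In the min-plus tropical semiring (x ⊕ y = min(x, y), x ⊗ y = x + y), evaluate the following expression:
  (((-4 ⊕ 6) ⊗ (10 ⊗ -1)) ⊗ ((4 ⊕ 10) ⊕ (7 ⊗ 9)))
(((-4 ⊕ 6) ⊗ (10 ⊗ -1)) ⊗ ((4 ⊕ 10) ⊕ (7 ⊗ 9))) = 9

Expand innermost to outermost. Recall ⊕ takes the minimum of its arguments and ⊗ takes their sum. Working out the expression (((-4 ⊕ 6) ⊗ (10 ⊗ -1)) ⊗ ((4 ⊕ 10) ⊕ (7 ⊗ 9))) gives 9.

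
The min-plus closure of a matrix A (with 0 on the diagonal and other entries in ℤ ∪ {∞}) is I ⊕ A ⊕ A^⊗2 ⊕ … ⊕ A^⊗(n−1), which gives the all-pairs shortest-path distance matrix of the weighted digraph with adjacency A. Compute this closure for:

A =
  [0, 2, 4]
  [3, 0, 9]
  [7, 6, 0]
Closure =
  [0, 2, 4]
  [3, 0, 7]
  [7, 6, 0]

This is the Floyd-Warshall all-pairs shortest-path computation. For each intermediate vertex k = 0, 1, …, 2, update dist[i][j] ← min(dist[i][j], dist[i][k] + dist[k][j]). The final matrix gives, for each (i, j), the minimum total weight of any directed path from i to j (possibly empty when i = j).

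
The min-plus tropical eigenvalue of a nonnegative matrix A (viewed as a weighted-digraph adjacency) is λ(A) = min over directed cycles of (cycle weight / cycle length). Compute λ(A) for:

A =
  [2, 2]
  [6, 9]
λ(A) = 2

Enumerate directed cycles and compute their means (weight / length). Sample:
  cycle 0 → 0: weight = 2, length = 1, mean = 2/1 ≈ 2.000
  cycle 1 → 1: weight = 9, length = 1, mean = 9/1 ≈ 9.000
  cycle 0 → 1 → 0: weight = 8, length = 2, mean = 8/2 ≈ 4.000
  cycle 1 → 0 → 1: weight = 8, length = 2, mean = 8/2 ≈ 4.000
Minimum mean = 2.000, attained e.g. along the cycle 0 → 0 with weight 2 and length 1. So λ(A) = 2/1 = 2.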